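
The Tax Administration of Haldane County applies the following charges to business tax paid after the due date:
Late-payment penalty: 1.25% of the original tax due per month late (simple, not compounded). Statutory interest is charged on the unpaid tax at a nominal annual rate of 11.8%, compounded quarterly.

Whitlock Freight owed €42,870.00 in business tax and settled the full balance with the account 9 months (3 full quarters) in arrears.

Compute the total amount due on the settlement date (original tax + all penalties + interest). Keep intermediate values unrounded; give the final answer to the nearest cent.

€51,599.89

Late-payment penalty: 9 × 1.25% × €42,870.00 = €4,822.88…
Interest (11.8%/yr ÷ 4 = 2.95%/quarter): €42,870.00 × ((1 + 0.0295)^3 − 1) = €3,907.0184…
Total = €42,870.00 + €4,822.8750 + €3,907.0184… = €51,599.89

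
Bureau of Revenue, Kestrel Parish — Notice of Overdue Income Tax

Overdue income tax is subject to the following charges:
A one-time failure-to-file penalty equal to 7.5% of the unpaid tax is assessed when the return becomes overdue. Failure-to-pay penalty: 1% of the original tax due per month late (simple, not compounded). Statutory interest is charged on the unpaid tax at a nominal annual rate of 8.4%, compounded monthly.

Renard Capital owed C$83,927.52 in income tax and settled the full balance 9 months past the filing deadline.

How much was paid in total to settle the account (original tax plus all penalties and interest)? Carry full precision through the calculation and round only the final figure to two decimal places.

C$103,213.49

Failure-to-file penalty: 7.5% × C$83,927.52 = C$6,294.56…
Failure-to-pay penalty = 1% × C$83,927.52 × 9 mo = C$7,553.48…
Interest (8.4%/yr ÷ 12 = 0.7%/month): C$83,927.52 × ((1 + 0.007)^9 − 1) = C$5,437.9256…
Total = C$83,927.52 + C$13,848.0408 + C$5,437.9256… = C$103,213.49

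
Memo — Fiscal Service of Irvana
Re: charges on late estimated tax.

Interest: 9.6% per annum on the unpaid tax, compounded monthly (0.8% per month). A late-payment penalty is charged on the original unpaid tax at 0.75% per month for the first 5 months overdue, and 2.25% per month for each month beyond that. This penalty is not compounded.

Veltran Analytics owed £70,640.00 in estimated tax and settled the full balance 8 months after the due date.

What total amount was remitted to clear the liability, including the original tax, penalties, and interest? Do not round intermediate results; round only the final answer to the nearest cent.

£82,706.79

Penalty, months 1–5: 5 × 0.75% × £70,640.00 = £2,649.00
Penalty, months 6–8: 3 × 2.25% × £70,640.00 = £4,768.20
Interest: £70,640.00 × ((1 + 0.008)^8 − 1) = £70,640.00 × 0.0658210… = £4,649.5927…
Total = £70,640.00 + £7,417.2000 + £4,649.5927… = £82,706.79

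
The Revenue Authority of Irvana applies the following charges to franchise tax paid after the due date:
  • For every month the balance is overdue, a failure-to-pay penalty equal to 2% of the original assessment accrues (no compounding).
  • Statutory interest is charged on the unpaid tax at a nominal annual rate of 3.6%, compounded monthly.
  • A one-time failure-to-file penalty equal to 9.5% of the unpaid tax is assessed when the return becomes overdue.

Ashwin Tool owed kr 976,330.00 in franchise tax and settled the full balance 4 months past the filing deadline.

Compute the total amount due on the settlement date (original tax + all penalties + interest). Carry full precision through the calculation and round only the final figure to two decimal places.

kr 1,158,956.54

Failure-to-file penalty: 9.5% × kr 976,330.00 = kr 92,751.35
Failure-to-pay penalty: 4 × 2% × kr 976,330.00 = kr 78,106.40
Interest (3.6%/yr ÷ 12 = 0.3%/month): kr 976,330.00 × ((1 + 0.003)^4 − 1) = kr 11,768.7873…
Total = kr 976,330.00 + kr 170,857.7500 + kr 11,768.7873… = kr 1,158,956.54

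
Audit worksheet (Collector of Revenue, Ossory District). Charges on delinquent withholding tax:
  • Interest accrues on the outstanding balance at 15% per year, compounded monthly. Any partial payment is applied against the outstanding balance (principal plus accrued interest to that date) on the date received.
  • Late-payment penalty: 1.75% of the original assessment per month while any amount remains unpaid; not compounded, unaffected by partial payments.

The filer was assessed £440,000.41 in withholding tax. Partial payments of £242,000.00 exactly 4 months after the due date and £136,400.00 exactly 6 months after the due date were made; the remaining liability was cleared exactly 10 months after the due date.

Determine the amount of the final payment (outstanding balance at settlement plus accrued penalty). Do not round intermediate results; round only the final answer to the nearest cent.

£171,124.03

Monthly rate = 15% ÷ 12 = 1.25%
Balance at month 4: £440,000.4100 × (1 + 0.0125)^4 = £462,416.3791…
After £242,000.00 payment: £462,416.3791… − £242,000.00 = £220,416.3791…
Balance at month 6: £220,416.3791… × (1 + 0.0125)^2 = £225,961.2287…
After £136,400.00 payment: £225,961.2287… − £136,400.00 = £89,561.2287…
Balance at month 10: £89,561.2287… × (1 + 0.0125)^4 = £94,123.9556…
Penalty: 10 × 1.75% × £440,000.41 = £77,000.07…
Final settlement = outstanding balance + penalty = £94,123.9556… + £77,000.07… = £171,124.03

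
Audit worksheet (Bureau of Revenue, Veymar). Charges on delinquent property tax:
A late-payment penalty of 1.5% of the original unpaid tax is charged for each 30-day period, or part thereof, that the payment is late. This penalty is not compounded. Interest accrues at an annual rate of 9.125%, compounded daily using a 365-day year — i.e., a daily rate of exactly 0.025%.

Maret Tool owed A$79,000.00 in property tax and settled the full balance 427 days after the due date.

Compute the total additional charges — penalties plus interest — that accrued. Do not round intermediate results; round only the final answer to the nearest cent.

Penalty periods: ⌈427/30⌉ = 15; penalty = 15 × 1.5% × A$79,000.00 = A$17,775.00
Interest: A$79,000.00 × ((1 + 0.00025)^427 − 1) = A$79,000.00 × 0.11264121… = A$8,898.6557…
Penalties + interest = A$17,775.0000 + A$8,898.6557… = A$26,673.66

A$26,673.66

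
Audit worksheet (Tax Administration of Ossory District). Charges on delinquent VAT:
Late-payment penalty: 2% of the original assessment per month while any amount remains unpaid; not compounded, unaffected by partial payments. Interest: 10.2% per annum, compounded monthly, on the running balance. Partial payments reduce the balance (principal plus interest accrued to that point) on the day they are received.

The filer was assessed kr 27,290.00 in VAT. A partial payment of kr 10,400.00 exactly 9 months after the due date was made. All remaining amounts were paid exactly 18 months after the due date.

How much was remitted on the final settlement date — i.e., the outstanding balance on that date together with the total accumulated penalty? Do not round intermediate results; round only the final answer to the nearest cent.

kr 30,382.37

Monthly rate = 10.2% ÷ 12 = 0.85%
Balance at month 9: kr 27,290.0000 × (1 + 0.0085)^9 = kr 29,450.0922…
After kr 10,400.00 payment: kr 29,450.0922… − kr 10,400.00 = kr 19,050.0922…
Balance at month 18: kr 19,050.0922… × (1 + 0.0085)^9 = kr 20,557.9689…
Penalty: 18 × 2% × kr 27,290.00 = kr 9,824.40
Final settlement = outstanding balance + penalty = kr 20,557.9689… + kr 9,824.40 = kr 30,382.37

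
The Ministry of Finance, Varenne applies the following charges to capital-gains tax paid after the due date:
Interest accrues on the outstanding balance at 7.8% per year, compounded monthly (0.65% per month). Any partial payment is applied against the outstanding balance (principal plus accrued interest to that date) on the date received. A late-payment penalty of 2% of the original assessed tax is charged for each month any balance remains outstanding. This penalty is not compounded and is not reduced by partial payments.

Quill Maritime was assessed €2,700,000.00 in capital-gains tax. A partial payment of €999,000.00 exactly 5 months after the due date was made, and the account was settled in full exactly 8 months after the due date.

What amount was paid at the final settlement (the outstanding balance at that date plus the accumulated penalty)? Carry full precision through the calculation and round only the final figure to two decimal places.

€2,257,028.56

Balance at month 5: €2,700,000.0000 × (1 + 0.0065)^5 = €2,788,898.1890…
After €999,000.00 payment: €2,788,898.1890… − €999,000.00 = €1,789,898.1890…
Balance at month 8: €1,789,898.1890… × (1 + 0.0065)^3 = €1,825,028.5648…
Penalty: 8 × 2% × €2,700,000.00 = €432,000.00
Final settlement = outstanding balance + penalty = €1,825,028.5648… + €432,000.00 = €2,257,028.56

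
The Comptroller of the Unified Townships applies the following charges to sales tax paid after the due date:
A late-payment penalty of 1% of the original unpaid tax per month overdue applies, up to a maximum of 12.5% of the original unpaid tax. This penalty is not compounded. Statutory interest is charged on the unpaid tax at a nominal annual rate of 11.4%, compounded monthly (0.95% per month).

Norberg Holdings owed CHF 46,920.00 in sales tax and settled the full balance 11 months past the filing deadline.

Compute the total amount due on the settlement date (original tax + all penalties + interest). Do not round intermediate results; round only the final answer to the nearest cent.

CHF 57,224.00

Penalty: 11 × 1% × CHF 46,920.00 = CHF 5,161.20 (below the 12.5% cap of CHF 5,865.00)
Interest: CHF 46,920.00 × ((1 + 0.0095)^11 − 1) = CHF 46,920.00 × 0.1096079… = CHF 5,142.8046…
Total = CHF 46,920.00 + CHF 5,161.2000 + CHF 5,142.8046… = CHF 57,224.00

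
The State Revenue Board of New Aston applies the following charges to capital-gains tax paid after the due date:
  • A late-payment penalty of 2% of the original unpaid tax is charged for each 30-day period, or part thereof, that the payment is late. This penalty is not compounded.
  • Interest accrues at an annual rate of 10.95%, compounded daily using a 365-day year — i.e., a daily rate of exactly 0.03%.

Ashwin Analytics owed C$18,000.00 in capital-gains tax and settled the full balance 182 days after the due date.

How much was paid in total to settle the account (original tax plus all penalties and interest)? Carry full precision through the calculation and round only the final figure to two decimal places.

Penalty periods: ⌈182/30⌉ = 7; penalty = 7 × 2% × C$18,000.00 = C$2,520.00
Interest: C$18,000.00 × ((1 + 0.0003)^182 − 1) = C$18,000.00 × 0.05610944… = C$1,009.9698…
Total = C$18,000.00 + C$2,520.0000 + C$1,009.9698… = C$21,529.97

C$21,529.97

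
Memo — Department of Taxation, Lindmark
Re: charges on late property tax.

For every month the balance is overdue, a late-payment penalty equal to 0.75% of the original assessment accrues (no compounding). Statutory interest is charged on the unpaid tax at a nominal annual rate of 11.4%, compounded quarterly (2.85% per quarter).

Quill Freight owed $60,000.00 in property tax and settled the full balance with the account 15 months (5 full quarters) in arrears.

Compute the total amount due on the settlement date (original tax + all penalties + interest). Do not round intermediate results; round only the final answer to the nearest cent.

Late-payment penalty: 15 × 0.75% × $60,000.00 = $6,750.00
Interest: $60,000.00 × ((1 + 0.0285)^5 − 1) = $60,000.00 × 0.1508573… = $9,051.4385…
Total = $60,000.00 + $6,750.0000 + $9,051.4385… = $75,801.44

$75,801.44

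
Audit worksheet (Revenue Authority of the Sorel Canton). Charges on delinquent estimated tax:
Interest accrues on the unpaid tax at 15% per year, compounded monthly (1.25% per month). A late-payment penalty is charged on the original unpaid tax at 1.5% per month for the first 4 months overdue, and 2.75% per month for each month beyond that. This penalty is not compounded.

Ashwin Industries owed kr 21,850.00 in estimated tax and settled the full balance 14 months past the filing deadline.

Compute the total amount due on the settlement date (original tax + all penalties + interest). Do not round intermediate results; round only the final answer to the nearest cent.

kr 33,320.26

Penalty, months 1–4: 4 × 1.5% × kr 21,850.00 = kr 1,311.00
Penalty, months 5–14: 10 × 2.75% × kr 21,850.00 = kr 6,008.75
Interest: kr 21,850.00 × ((1 + 0.0125)^14 − 1) = kr 21,850.00 × 0.1899547… = kr 4,150.5113…
Total = kr 21,850.00 + kr 7,319.7500 + kr 4,150.5113… = kr 33,320.26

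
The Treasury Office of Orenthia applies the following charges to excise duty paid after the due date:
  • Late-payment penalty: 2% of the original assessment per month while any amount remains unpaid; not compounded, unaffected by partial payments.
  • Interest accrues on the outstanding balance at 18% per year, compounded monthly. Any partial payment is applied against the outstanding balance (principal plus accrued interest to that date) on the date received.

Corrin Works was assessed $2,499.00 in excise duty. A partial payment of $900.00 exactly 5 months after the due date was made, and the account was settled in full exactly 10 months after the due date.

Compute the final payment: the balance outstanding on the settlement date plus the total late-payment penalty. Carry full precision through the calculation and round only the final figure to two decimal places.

Monthly rate = 18% ÷ 12 = 1.5%
Balance at month 5: $2,499.0000 × (1 + 0.015)^5 = $2,692.1327…
After $900.00 payment: $2,692.1327… − $900.00 = $1,792.1327…
Balance at month 10: $1,792.1327… × (1 + 0.015)^5 = $1,930.6359…
Penalty: 10 × 2% × $2,499.00 = $499.80
Final settlement = outstanding balance + penalty = $1,930.6359… + $499.80 = $2,430.44

$2,430.44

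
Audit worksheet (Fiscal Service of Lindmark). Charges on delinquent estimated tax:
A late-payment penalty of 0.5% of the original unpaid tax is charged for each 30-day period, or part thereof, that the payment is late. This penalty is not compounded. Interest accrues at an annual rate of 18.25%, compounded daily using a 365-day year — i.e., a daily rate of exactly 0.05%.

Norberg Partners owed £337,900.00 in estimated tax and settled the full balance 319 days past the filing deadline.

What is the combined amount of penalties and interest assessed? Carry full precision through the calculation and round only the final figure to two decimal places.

Penalty periods: ⌈319/30⌉ = 11; penalty = 11 × 0.5% × £337,900.00 = £18,584.50
Interest: £337,900.00 × ((1 + 0.0005)^319 − 1) = £337,900.00 × 0.17287751… = £58,415.3101…
Penalties + interest = £18,584.5000 + £58,415.3101… = £76,999.81

£76,999.81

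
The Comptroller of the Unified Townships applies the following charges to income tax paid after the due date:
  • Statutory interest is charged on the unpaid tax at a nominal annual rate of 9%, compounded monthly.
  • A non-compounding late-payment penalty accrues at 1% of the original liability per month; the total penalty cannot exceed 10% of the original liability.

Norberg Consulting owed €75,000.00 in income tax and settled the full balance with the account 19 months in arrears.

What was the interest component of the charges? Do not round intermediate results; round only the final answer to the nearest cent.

Interest (9%/yr ÷ 12 = 0.75%/month): €75,000.00 × ((1 + 0.0075)^19 − 1) = €11,440.5069…

€11,440.51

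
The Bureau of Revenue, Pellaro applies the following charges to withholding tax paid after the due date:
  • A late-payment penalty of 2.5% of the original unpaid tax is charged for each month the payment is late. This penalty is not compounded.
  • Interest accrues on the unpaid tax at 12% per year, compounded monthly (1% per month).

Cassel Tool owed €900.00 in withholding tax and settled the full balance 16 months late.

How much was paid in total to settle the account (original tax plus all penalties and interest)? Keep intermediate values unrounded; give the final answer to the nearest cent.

Late-payment penalty = 2.5% × €900.00 × 16 mo = €360.00
Interest: €900.00 × ((1 + 0.01)^16 − 1) = €900.00 × 0.1725786… = €155.3208…
Total = €900.00 + €360.0000 + €155.3208… = €1,415.32

€1,415.32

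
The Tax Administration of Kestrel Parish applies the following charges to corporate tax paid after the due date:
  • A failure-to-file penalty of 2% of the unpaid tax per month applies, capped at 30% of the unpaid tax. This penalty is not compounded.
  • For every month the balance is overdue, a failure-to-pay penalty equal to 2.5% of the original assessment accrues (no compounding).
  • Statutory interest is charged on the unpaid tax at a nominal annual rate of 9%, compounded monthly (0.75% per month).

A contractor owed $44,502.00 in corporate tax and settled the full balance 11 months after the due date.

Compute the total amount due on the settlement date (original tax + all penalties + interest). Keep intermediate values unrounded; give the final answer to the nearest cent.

Failure-to-file: 11 × 2% × $44,502.00 = $9,790.44 (under the 30% cap)
Failure-to-pay penalty = 2.5% × $44,502.00 × 11 mo = $12,238.05
Interest: $44,502.00 × ((1 + 0.0075)^11 − 1) = $44,502.00 × 0.0856644… = $3,812.2378…
Total = $44,502.00 + $22,028.4900 + $3,812.2378… = $70,342.73

$70,342.73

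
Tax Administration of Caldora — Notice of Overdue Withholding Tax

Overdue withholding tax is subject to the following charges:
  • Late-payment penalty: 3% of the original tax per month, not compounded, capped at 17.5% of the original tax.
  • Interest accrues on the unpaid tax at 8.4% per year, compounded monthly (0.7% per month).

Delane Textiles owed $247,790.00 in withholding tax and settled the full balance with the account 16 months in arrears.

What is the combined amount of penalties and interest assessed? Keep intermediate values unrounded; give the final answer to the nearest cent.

Penalty (uncapped): 16 × 3% × $247,790.00 = $118,939.20; cap = 17.5% × $247,790.00 = $43,363.25 → penalty = $43,363.25
Interest: $247,790.00 × ((1 + 0.007)^16 − 1) = $247,790.00 × 0.1180765… = $29,258.1819…
Penalties + interest = $43,363.2500 + $29,258.1819… = $72,621.43

$72,621.43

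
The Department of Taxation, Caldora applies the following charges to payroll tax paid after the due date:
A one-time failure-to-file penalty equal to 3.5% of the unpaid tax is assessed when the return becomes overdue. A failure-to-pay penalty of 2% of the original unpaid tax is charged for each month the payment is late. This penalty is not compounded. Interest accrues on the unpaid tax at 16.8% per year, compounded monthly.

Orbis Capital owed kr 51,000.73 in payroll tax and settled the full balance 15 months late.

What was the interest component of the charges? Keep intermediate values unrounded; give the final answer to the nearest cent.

kr 11,826.18

Interest (16.8%/yr ÷ 12 = 1.4%/month): kr 51,000.73 × ((1 + 0.014)^15 − 1) = kr 11,826.1825…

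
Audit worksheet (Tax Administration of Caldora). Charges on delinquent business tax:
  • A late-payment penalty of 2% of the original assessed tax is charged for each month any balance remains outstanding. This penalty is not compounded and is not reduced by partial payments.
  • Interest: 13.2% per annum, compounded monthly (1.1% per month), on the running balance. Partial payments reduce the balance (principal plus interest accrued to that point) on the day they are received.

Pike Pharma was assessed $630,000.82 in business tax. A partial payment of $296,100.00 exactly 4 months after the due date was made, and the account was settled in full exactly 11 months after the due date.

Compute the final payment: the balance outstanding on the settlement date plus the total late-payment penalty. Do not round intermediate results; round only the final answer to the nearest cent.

Balance at month 4: $630,000.8200 × (1 + 0.011)^4 = $658,181.6000…
After $296,100.00 payment: $658,181.6000… − $296,100.00 = $362,081.6000…
Balance at month 11: $362,081.6000… × (1 + 0.011)^7 = $390,898.9869…
Penalty: 11 × 2% × $630,000.82 = $138,600.18…
Final settlement = outstanding balance + penalty = $390,898.9869… + $138,600.18… = $529,499.17

$529,499.17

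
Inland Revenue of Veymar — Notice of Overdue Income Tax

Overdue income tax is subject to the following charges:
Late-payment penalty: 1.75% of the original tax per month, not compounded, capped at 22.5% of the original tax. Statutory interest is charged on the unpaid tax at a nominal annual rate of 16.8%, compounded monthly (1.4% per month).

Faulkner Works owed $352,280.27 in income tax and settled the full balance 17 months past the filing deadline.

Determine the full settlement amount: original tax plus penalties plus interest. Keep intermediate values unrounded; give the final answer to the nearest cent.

$525,467.16

Penalty (uncapped): 17 × 1.75% × $352,280.27 = $104,803.38…; cap = 22.5% × $352,280.27 = $79,263.06… → penalty = $79,263.06…
Interest: $352,280.27 × ((1 + 0.014)^17 − 1) = $352,280.27 × 0.2666168… = $93,923.8289…
Total = $352,280.27 + $79,263.0608… + $93,923.8289… = $525,467.16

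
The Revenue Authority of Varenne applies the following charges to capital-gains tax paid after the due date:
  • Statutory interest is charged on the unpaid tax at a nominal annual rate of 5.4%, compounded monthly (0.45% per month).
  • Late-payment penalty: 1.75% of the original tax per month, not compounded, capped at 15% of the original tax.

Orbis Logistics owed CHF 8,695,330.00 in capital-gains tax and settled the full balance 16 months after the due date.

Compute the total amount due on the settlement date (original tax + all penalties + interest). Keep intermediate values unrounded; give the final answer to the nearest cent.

CHF 10,647,273.19

Penalty (uncapped): 16 × 1.75% × CHF 8,695,330.00 = CHF 2,434,692.40; cap = 15% × CHF 8,695,330.00 = CHF 1,304,299.50 → penalty = CHF 1,304,299.50
Interest: CHF 8,695,330.00 × ((1 + 0.0045)^16 − 1) = CHF 8,695,330.00 × 0.0744818… = CHF 647,643.6947…
Total = CHF 8,695,330.00 + CHF 1,304,299.5000 + CHF 647,643.6947… = CHF 10,647,273.19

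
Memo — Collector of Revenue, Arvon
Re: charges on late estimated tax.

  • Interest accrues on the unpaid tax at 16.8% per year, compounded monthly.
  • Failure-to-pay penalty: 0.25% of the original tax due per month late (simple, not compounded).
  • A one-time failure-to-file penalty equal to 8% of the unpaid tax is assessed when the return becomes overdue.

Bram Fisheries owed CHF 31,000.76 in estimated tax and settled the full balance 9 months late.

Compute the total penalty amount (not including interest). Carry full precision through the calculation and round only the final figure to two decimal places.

Failure-to-file penalty: 8% × CHF 31,000.76 = CHF 2,480.06…
Failure-to-pay penalty = 0.25% × CHF 31,000.76 × 9 mo = CHF 697.52…
Total penalty = CHF 2,480.06… + CHF 697.52… = CHF 3,177.58

CHF 3,177.58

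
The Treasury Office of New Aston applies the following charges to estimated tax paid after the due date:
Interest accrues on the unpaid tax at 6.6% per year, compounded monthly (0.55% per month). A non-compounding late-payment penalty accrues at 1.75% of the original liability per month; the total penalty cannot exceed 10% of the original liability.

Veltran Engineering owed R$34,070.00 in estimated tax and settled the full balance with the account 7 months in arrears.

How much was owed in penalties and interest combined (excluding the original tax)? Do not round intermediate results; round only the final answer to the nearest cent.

R$4,740.54

Penalty (uncapped): 7 × 1.75% × R$34,070.00 = R$4,173.58…; cap = 10% × R$34,070.00 = R$3,407.00 → penalty = R$3,407.00
Interest: R$34,070.00 × ((1 + 0.0055)^7 − 1) = R$34,070.00 × 0.0391411… = R$1,333.5375…
Penalties + interest = R$3,407.0000 + R$1,333.5375… = R$4,740.54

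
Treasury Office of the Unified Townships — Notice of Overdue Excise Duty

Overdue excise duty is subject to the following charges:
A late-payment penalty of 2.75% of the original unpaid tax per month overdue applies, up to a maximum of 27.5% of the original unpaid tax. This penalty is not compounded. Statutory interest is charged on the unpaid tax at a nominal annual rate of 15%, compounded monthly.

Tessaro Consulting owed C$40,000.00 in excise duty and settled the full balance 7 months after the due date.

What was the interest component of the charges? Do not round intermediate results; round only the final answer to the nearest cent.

Interest (15%/yr ÷ 12 = 1.25%/month): C$40,000.00 × ((1 + 0.0125)^7 − 1) = C$3,634.0188…

C$3,634.02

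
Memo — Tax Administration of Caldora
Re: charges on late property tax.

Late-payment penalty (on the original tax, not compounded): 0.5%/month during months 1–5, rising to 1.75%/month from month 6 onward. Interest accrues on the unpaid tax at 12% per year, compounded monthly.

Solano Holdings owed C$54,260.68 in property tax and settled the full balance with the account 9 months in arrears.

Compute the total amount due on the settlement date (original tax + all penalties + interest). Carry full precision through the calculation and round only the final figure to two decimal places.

Penalty, months 1–5: 5 × 0.5% × C$54,260.68 = C$1,356.52…
Penalty, months 6–9: 4 × 1.75% × C$54,260.68 = C$3,798.25…
Interest (12%/yr ÷ 12 = 1%/month): C$54,260.68 × ((1 + 0.01)^9 − 1) = C$5,083.4266…
Total = C$54,260.68 + C$5,154.7646 + C$5,083.4266… = C$64,498.87

C$64,498.87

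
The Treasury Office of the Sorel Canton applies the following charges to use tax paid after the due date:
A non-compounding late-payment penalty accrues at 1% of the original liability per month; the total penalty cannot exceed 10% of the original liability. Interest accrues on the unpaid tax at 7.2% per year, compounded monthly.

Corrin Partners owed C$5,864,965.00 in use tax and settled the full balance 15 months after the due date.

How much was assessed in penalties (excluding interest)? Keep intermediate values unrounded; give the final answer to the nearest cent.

Penalty (uncapped): 15 × 1% × C$5,864,965.00 = C$879,744.75; cap = 10% × C$5,864,965.00 = C$586,496.50 → penalty = C$586,496.50

C$586,496.50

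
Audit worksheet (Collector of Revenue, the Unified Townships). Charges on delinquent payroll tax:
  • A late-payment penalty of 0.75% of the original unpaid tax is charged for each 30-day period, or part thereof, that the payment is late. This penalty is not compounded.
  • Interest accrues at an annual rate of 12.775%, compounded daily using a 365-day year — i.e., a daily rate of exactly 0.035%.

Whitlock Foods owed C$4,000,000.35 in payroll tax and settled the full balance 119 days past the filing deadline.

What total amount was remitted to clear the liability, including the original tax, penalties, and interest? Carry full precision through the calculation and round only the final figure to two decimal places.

Penalty periods: ⌈119/30⌉ = 4; penalty = 4 × 0.75% × C$4,000,000.35 = C$120,000.01…
Interest: C$4,000,000.35 × ((1 + 0.00035)^119 − 1) = C$4,000,000.35 × 0.04252193… = C$170,087.7453…
Total = C$4,000,000.35 + C$120,000.0105 + C$170,087.7453… = C$4,290,088.11

C$4,290,088.11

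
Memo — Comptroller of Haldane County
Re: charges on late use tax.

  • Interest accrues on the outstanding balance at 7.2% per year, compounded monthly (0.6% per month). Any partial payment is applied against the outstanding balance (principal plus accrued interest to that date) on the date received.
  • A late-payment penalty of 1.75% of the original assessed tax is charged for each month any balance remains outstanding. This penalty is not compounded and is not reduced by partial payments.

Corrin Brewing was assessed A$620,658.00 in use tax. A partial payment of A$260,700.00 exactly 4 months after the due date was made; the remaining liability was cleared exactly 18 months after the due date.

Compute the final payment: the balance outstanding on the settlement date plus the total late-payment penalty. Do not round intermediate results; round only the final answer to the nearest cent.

Balance at month 4: A$620,658.0000 × (1 + 0.006)^4 = A$635,688.3912…
After A$260,700.00 payment: A$635,688.3912… − A$260,700.00 = A$374,988.3912…
Balance at month 18: A$374,988.3912… × (1 + 0.006)^14 = A$407,745.8535…
Penalty: 18 × 1.75% × A$620,658.00 = A$195,507.27
Final settlement = outstanding balance + penalty = A$407,745.8535… + A$195,507.27 = A$603,253.12

A$603,253.12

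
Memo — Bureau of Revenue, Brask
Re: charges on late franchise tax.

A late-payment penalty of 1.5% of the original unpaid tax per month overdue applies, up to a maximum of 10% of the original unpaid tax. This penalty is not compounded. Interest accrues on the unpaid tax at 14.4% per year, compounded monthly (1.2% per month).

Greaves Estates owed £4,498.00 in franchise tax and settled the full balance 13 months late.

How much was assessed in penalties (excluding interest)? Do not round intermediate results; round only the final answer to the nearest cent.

£449.80

Penalty (uncapped): 13 × 1.5% × £4,498.00 = £877.11; cap = 10% × £4,498.00 = £449.80 → penalty = £449.80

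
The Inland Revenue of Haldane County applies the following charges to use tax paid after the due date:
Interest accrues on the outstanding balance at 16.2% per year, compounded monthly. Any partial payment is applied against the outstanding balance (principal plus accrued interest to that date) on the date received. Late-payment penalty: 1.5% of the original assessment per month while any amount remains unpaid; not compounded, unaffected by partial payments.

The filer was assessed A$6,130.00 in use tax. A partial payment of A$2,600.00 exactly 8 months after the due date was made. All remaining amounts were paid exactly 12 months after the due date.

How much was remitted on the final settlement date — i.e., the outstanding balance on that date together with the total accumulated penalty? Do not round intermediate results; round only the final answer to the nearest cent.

Monthly rate = 16.2% ÷ 12 = 1.35%
Balance at month 8: A$6,130.0000 × (1 + 0.0135)^8 = A$6,824.1804…
After A$2,600.00 payment: A$6,824.1804… − A$2,600.00 = A$4,224.1804…
Balance at month 12: A$4,224.1804… × (1 + 0.0135)^4 = A$4,456.9470…
Penalty: 12 × 1.5% × A$6,130.00 = A$1,103.40
Final settlement = outstanding balance + penalty = A$4,456.9470… + A$1,103.40 = A$5,560.35

A$5,560.35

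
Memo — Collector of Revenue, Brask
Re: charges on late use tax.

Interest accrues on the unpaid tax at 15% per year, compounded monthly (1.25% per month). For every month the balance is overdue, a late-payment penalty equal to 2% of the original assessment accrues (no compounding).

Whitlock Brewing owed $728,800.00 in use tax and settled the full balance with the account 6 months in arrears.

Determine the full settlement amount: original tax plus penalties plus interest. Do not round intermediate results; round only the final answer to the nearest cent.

$872,652.86

Late-payment penalty: 6 × 2% × $728,800.00 = $87,456.00
Interest: $728,800.00 × ((1 + 0.0125)^6 − 1) = $728,800.00 × 0.0773832… = $56,396.8620…
Total = $728,800.00 + $87,456.0000 + $56,396.8620… = $872,652.86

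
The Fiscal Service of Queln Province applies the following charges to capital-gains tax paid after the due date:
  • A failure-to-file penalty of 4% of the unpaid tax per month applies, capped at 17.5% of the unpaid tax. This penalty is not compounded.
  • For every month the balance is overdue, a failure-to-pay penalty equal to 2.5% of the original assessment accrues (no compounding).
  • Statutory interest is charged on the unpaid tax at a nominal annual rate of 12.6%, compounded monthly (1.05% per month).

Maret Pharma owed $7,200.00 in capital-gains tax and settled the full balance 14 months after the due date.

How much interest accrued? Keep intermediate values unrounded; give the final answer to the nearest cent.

$1,133.76

Interest: $7,200.00 × ((1 + 0.0105)^14 − 1) = $7,200.00 × 0.1574666… = $1,133.7592…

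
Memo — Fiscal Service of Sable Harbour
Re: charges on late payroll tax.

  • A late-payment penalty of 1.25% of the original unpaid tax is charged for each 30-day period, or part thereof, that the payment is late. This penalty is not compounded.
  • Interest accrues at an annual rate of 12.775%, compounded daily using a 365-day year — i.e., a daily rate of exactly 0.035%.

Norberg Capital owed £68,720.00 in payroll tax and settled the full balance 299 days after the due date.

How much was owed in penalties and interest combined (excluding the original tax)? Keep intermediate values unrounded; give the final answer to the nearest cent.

£16,169.93

Penalty periods: ⌈299/30⌉ = 10; penalty = 10 × 1.25% × £68,720.00 = £8,590.00
Interest: £68,720.00 × ((1 + 0.00035)^299 − 1) = £68,720.00 × 0.11030160… = £7,579.9260…
Penalties + interest = £8,590.0000 + £7,579.9260… = £16,169.93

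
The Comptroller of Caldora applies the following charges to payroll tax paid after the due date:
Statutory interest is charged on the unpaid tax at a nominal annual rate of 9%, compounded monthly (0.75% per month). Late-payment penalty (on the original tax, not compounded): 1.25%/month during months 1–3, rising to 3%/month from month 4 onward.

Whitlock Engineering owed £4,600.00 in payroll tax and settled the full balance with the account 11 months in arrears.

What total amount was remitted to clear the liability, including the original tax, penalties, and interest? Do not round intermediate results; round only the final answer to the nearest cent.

Penalty, months 1–3: 3 × 1.25% × £4,600.00 = £172.50
Penalty, months 4–11: 8 × 3% × £4,600.00 = £1,104.00
Interest: £4,600.00 × ((1 + 0.0075)^11 − 1) = £4,600.00 × 0.0856644… = £394.0563…
Total = £4,600.00 + £1,276.5000 + £394.0563… = £6,270.56

£6,270.56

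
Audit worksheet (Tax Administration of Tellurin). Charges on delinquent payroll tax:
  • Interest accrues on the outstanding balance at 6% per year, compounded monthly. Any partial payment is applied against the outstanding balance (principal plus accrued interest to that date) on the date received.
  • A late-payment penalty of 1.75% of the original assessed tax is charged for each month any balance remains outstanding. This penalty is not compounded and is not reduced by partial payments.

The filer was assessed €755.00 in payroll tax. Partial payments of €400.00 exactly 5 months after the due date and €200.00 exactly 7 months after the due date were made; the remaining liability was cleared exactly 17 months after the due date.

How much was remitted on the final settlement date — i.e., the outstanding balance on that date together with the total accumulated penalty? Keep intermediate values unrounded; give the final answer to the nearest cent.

€411.52

Monthly rate = 6% ÷ 12 = 0.5%
Balance at month 5: €755.0000 × (1 + 0.005)^5 = €774.0647…
After €400.00 payment: €774.0647… − €400.00 = €374.0647…
Balance at month 7: €374.0647… × (1 + 0.005)^2 = €377.8147…
After €200.00 payment: €377.8147… − €200.00 = €177.8147…
Balance at month 17: €177.8147… × (1 + 0.005)^10 = €186.9082…
Penalty: 17 × 1.75% × €755.00 = €224.61…
Final settlement = outstanding balance + penalty = €186.9082… + €224.61… = €411.52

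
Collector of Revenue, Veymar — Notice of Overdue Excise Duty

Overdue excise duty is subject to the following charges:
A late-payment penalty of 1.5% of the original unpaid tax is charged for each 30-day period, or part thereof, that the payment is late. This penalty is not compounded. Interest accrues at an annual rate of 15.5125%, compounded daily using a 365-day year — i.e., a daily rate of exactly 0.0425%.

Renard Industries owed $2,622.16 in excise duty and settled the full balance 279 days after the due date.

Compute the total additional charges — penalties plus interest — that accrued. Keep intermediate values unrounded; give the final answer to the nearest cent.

Penalty periods: ⌈279/30⌉ = 10; penalty = 10 × 1.5% × $2,622.16 = $393.32…
Interest: $2,622.16 × ((1 + 0.000425)^279 − 1) = $2,622.16 × 0.12586295… = $330.0328…
Penalties + interest = $393.3240 + $330.0328… = $723.36

$723.36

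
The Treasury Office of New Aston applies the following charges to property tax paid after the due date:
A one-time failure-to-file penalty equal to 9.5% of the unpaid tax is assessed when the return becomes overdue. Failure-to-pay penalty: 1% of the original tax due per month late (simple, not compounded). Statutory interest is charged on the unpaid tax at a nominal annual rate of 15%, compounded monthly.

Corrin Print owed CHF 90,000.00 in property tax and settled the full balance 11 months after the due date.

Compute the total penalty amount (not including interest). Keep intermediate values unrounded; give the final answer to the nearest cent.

CHF 18,450.00

Failure-to-file penalty: 9.5% × CHF 90,000.00 = CHF 8,550.00
Failure-to-pay penalty = 1% × CHF 90,000.00 × 11 mo = CHF 9,900.00
Total penalty = CHF 8,550.00 + CHF 9,900.00 = CHF 18,450.00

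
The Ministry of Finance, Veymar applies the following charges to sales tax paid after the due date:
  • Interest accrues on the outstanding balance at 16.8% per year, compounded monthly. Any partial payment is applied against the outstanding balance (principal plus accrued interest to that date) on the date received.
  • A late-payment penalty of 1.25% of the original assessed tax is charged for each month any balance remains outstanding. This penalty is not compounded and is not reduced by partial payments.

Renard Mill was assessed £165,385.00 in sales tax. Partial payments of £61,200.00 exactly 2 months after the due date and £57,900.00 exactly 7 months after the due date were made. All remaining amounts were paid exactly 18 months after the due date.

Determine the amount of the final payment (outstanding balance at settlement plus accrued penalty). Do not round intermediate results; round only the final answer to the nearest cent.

Monthly rate = 16.8% ÷ 12 = 1.4%
Balance at month 2: £165,385.0000 × (1 + 0.014)^2 = £170,048.1955…
After £61,200.00 payment: £170,048.1955… − £61,200.00 = £108,848.1955…
Balance at month 7: £108,848.1955… × (1 + 0.014)^5 = £116,683.9194…
After £57,900.00 payment: £116,683.9194… − £57,900.00 = £58,783.9194…
Balance at month 18: £58,783.9194… × (1 + 0.014)^11 = £68,497.7086…
Penalty: 18 × 1.25% × £165,385.00 = £37,211.63…
Final settlement = outstanding balance + penalty = £68,497.7086… + £37,211.63… = £105,709.33

£105,709.33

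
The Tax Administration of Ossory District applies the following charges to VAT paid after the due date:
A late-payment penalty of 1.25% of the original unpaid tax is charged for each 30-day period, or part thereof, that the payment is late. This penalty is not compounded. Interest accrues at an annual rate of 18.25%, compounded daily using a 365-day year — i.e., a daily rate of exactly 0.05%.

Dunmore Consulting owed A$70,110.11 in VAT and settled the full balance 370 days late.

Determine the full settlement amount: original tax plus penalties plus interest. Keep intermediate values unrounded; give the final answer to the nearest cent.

A$95,746.77

Penalty periods: ⌈370/30⌉ = 13; penalty = 13 × 1.25% × A$70,110.11 = A$11,392.89…
Interest: A$70,110.11 × ((1 + 0.0005)^370 − 1) = A$70,110.11 × 0.20316281… = A$14,243.7670…
Total = A$70,110.11 + A$11,392.8929… + A$14,243.7670… = A$95,746.77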